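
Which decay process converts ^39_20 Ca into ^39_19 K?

ΔA = 39 − 39 = 0; ΔZ = 19 − 20 = -1.
A is unchanged and Z drops by 1 — a proton has become a neutron (β⁺ emission or electron capture).

beta-plus decay or electron capture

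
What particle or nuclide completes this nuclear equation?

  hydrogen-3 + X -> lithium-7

alpha particle

Conserve mass number: 3 + A = 7, so A = 4.
Conserve atomic number: 1 + Z = 3, so Z = 2.
A = 4 and Z = 2 is helium-4 — an alpha particle.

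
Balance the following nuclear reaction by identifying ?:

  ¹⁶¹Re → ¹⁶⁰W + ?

proton

Conserve mass number: 161 = 160 + A, so A = 1.
Conserve atomic number: 75 = 74 + Z, so Z = 1.
A = 1 and Z = 1 is ¹H — a proton.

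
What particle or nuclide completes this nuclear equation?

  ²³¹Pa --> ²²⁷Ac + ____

Conserve mass number: 231 = 227 + A, so A = 4.
Conserve atomic number: 91 = 89 + Z, so Z = 2.
A = 4 and Z = 2 is ⁴He — an alpha particle.

alpha particle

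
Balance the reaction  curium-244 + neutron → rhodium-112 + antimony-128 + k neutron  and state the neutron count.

5

Conserve mass number: 245 = 112 + 128 + k, so k = 245 − 240 = 5.
Check atomic number: 96 = 45 + 51 + 0 = 96. ✓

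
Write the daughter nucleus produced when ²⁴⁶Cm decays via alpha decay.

Pu-242

Alpha decay: mass number changes by -4, atomic number by -2.
A: 246 − 4 = 242; Z: 96 − 2 = 94.
Z = 94 is plutonium, so the daughter is ²⁴²Pu.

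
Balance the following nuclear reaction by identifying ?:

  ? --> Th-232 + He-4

U-236

Conserve mass number: A = 232 + 4, so A = 236.
Conserve atomic number: Z = 90 + 2, so Z = 92.
Z = 92 is uranium, so the species is U-236.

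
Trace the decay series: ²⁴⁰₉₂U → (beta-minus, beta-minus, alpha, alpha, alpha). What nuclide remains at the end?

Ra-228

Start: (A, Z) = (240, 92).
After β⁻: (240, 93).
After β⁻: (240, 94).
After α: (236, 92).
After α: (232, 90).
After α: (228, 88).
Z = 88 is radium.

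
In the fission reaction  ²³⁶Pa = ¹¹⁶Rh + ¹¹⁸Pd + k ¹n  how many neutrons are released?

2

Conserve mass number: 236 = 116 + 118 + k, so k = 236 − 234 = 2.
Check atomic number: 91 = 45 + 46 + 0 = 91. ✓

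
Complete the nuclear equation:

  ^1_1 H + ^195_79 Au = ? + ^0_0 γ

Hg-196

Conserve mass number: 1 + 195 = A + 0, so A = 196.
Conserve atomic number: 1 + 79 = Z + 0, so Z = 80.
Z = 80 is mercury, so the species is ^196_80 Hg.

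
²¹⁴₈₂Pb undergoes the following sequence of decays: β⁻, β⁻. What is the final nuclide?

Start: (A, Z) = (214, 82).
After β⁻: (214, 83).
After β⁻: (214, 84).
Z = 84 is polonium.

Po-214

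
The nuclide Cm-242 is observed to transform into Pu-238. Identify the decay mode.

alpha decay

ΔA = 238 − 242 = -4; ΔZ = 94 − 96 = -2.
A drops by 4 and Z drops by 2 — the signature of alpha emission.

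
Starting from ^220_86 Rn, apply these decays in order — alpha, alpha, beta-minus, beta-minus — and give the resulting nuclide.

Po-212

Start: (A, Z) = (220, 86).
After α: (216, 84).
After α: (212, 82).
After β⁻: (212, 83).
After β⁻: (212, 84).
Z = 84 is polonium.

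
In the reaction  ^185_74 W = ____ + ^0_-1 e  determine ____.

Re-185

Conserve mass number: 185 = A + 0, so A = 185.
Conserve atomic number: 74 = Z − 1, so Z = 75.
Z = 75 is rhenium, so the species is ^185_75 Re.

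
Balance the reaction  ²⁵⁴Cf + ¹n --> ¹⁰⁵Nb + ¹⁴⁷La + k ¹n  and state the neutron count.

Conserve mass number: 255 = 105 + 147 + k, so k = 255 − 252 = 3.
Check atomic number: 98 = 41 + 57 + 0 = 98. ✓

3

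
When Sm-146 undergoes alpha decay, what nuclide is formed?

Nd-142

Alpha decay: mass number changes by -4, atomic number by -2.
A: 146 − 4 = 142; Z: 62 − 2 = 60.
Z = 60 is neodymium, so the daughter is Nd-142.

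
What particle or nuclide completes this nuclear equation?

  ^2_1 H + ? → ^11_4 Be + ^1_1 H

Be-10

Conserve mass number: 2 + A = 11 + 1, so A = 10.
Conserve atomic number: 1 + Z = 4 + 1, so Z = 4.
Z = 4 is beryllium, so the species is ^10_4 Be.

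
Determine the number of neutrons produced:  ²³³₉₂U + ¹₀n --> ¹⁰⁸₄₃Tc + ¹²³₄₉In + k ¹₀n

Conserve mass number: 234 = 108 + 123 + k, so k = 234 − 231 = 3.
Check atomic number: 92 = 43 + 49 + 0 = 92. ✓

3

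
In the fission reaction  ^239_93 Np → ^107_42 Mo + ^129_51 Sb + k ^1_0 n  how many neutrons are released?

Conserve mass number: 239 = 107 + 129 + k, so k = 239 − 236 = 3.
Check atomic number: 93 = 42 + 51 + 0 = 93. ✓

3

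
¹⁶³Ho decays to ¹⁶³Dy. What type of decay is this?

ΔA = 163 − 163 = 0; ΔZ = 66 − 67 = -1.
A is unchanged and Z drops by 1 — a proton has become a neutron (β⁺ emission or electron capture).

beta-plus decay or electron capture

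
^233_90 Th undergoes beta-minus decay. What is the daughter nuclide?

Beta-minus decay: mass number changes by +0, atomic number by +1.
A: 233 = 233; Z: 90 + 1 = 91.
Z = 91 is protactinium, so the daughter is ^233_91 Pa.

Pa-233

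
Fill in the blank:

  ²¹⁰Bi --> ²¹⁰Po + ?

beta-minus particle

Conserve mass number: 210 = 210 + A, so A = 0.
Conserve atomic number: 83 = 84 + Z, so Z = -1.
A = 0 and Z = -1 is e⁻ — a beta-minus particle.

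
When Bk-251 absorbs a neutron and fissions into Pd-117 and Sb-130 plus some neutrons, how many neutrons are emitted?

5

Conserve mass number: 252 = 117 + 130 + k, so k = 252 − 247 = 5.
Check atomic number: 97 = 46 + 51 + 0 = 97. ✓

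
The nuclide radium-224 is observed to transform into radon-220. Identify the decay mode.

alpha decay

ΔA = 220 − 224 = -4; ΔZ = 86 − 88 = -2.
A drops by 4 and Z drops by 2 — the signature of alpha emission.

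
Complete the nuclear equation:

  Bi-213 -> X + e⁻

Conserve mass number: 213 = A + 0, so A = 213.
Conserve atomic number: 83 = Z − 1, so Z = 84.
Z = 84 is polonium, so the species is Po-213.

Po-213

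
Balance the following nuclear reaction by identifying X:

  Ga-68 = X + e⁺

Zn-68

Conserve mass number: 68 = A + 0, so A = 68.
Conserve atomic number: 31 = Z + 1, so Z = 30.
Z = 30 is zinc, so the species is Zn-68.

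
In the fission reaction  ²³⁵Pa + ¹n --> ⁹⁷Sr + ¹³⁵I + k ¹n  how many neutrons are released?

4

Conserve mass number: 236 = 97 + 135 + k, so k = 236 − 232 = 4.
Check atomic number: 91 = 38 + 53 + 0 = 91. ✓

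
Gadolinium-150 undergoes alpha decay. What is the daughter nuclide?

Alpha decay: mass number changes by -4, atomic number by -2.
A: 150 − 4 = 146; Z: 64 − 2 = 62.
Z = 62 is samarium, so the daughter is samarium-146.

Sm-146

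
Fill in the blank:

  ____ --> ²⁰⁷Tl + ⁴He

Bi-211

Conserve mass number: A = 207 + 4, so A = 211.
Conserve atomic number: Z = 81 + 2, so Z = 83.
Z = 83 is bismuth, so the species is ²¹¹Bi.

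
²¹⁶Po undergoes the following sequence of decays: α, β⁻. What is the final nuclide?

Start: (A, Z) = (216, 84).
After α: (212, 82).
After β⁻: (212, 83).
Z = 83 is bismuth.

Bi-212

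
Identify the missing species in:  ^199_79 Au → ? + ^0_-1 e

Hg-199

Conserve mass number: 199 = A + 0, so A = 199.
Conserve atomic number: 79 = Z − 1, so Z = 80.
Z = 80 is mercury, so the species is ^199_80 Hg.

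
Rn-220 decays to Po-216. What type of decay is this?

alpha decay

ΔA = 216 − 220 = -4; ΔZ = 84 − 86 = -2.
A drops by 4 and Z drops by 2 — the signature of alpha emission.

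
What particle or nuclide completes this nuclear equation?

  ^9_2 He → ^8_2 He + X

Conserve mass number: 9 = 8 + A, so A = 1.
Conserve atomic number: 2 = 2 + Z, so Z = 0.
A = 1 and Z = 0 is ^1_0 n — a neutron.

neutron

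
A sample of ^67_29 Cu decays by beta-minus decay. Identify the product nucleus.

Beta-minus decay: mass number changes by +0, atomic number by +1.
A: 67 = 67; Z: 29 + 1 = 30.
Z = 30 is zinc, so the daughter is ^67_30 Zn.

Zn-67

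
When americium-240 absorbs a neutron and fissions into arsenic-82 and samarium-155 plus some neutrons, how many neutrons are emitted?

4

Conserve mass number: 241 = 82 + 155 + k, so k = 241 − 237 = 4.
Check atomic number: 95 = 33 + 62 + 0 = 95. ✓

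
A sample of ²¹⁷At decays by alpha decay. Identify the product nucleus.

Bi-213

Alpha decay: mass number changes by -4, atomic number by -2.
A: 217 − 4 = 213; Z: 85 − 2 = 83.
Z = 83 is bismuth, so the daughter is ²¹³Bi.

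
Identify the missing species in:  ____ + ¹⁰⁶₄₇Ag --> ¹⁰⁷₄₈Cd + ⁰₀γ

proton

Conserve mass number: A + 106 = 107 + 0, so A = 1.
Conserve atomic number: Z + 47 = 48 + 0, so Z = 1.
A = 1 and Z = 1 is ¹₁H — a proton.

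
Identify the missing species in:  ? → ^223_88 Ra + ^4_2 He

Th-227

Conserve mass number: A = 223 + 4, so A = 227.
Conserve atomic number: Z = 88 + 2, so Z = 90.
Z = 90 is thorium, so the species is ^227_90 Th.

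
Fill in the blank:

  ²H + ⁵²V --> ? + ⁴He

Conserve mass number: 2 + 52 = A + 4, so A = 50.
Conserve atomic number: 1 + 23 = Z + 2, so Z = 22.
Z = 22 is titanium, so the species is ⁵⁰Ti.

Ti-50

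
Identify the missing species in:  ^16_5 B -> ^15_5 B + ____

Conserve mass number: 16 = 15 + A, so A = 1.
Conserve atomic number: 5 = 5 + Z, so Z = 0.
A = 1 and Z = 0 is ^1_0 n — a neutron.

neutron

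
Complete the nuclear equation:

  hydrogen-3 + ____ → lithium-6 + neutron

Conserve mass number: 3 + A = 6 + 1, so A = 4.
Conserve atomic number: 1 + Z = 3 + 0, so Z = 2.
A = 4 and Z = 2 is helium-4 — an alpha particle.

alpha particle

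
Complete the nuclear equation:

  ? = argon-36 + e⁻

Cl-36

Conserve mass number: A = 36 + 0, so A = 36.
Conserve atomic number: Z = 18 − 1, so Z = 17.
Z = 17 is chlorine, so the species is chlorine-36.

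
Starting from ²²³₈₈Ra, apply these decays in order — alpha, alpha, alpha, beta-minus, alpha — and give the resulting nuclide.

Start: (A, Z) = (223, 88).
After α: (219, 86).
After α: (215, 84).
After α: (211, 82).
After β⁻: (211, 83).
After α: (207, 81).
Z = 81 is thallium.

Tl-207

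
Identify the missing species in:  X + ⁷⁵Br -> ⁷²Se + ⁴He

proton

Conserve mass number: A + 75 = 72 + 4, so A = 1.
Conserve atomic number: Z + 35 = 34 + 2, so Z = 1.
A = 1 and Z = 1 is ¹H — a proton.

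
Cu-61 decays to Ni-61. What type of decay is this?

ΔA = 61 − 61 = 0; ΔZ = 28 − 29 = -1.
A is unchanged and Z drops by 1 — a proton has become a neutron (β⁺ emission or electron capture).

beta-plus decay or electron capture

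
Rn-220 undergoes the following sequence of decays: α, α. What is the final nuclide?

Start: (A, Z) = (220, 86).
After α: (216, 84).
After α: (212, 82).
Z = 82 is lead.

Pb-212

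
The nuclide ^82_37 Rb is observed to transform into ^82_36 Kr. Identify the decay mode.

ΔA = 82 − 82 = 0; ΔZ = 36 − 37 = -1.
A is unchanged and Z drops by 1 — a proton has become a neutron (β⁺ emission or electron capture).

beta-plus decay or electron capture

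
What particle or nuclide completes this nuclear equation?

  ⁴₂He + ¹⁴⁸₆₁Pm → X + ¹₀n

Eu-151

Conserve mass number: 4 + 148 = A + 1, so A = 151.
Conserve atomic number: 2 + 61 = Z + 0, so Z = 63.
Z = 63 is europium, so the species is ¹⁵¹₆₃Eu.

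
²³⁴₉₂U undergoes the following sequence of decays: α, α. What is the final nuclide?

Start: (A, Z) = (234, 92).
After α: (230, 90).
After α: (226, 88).
Z = 88 is radium.

Ra-226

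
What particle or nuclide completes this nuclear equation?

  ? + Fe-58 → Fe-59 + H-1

deuteron

Conserve mass number: A + 58 = 59 + 1, so A = 2.
Conserve atomic number: Z + 26 = 26 + 1, so Z = 1.
A = 2 and Z = 1 is H-2 — a deuteron.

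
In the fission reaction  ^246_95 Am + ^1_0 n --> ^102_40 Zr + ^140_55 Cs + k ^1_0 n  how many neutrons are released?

5

Conserve mass number: 247 = 102 + 140 + k, so k = 247 − 242 = 5.
Check atomic number: 95 = 40 + 55 + 0 = 95. ✓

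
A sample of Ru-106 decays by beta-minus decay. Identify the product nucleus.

Rh-106

Beta-minus decay: mass number changes by +0, atomic number by +1.
A: 106 = 106; Z: 44 + 1 = 45.
Z = 45 is rhodium, so the daughter is Rh-106.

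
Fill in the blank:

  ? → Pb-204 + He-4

Po-208

Conserve mass number: A = 204 + 4, so A = 208.
Conserve atomic number: Z = 82 + 2, so Z = 84.
Z = 84 is polonium, so the species is Po-208.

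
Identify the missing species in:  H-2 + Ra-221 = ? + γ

Conserve mass number: 2 + 221 = A + 0, so A = 223.
Conserve atomic number: 1 + 88 = Z + 0, so Z = 89.
Z = 89 is actinium, so the species is Ac-223.

Ac-223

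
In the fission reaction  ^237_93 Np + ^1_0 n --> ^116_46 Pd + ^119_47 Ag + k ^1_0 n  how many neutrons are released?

Conserve mass number: 238 = 116 + 119 + k, so k = 238 − 235 = 3.
Check atomic number: 93 = 46 + 47 + 0 = 93. ✓

3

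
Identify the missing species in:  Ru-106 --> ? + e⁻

Rh-106

Conserve mass number: 106 = A + 0, so A = 106.
Conserve atomic number: 44 = Z − 1, so Z = 45.
Z = 45 is rhodium, so the species is Rh-106.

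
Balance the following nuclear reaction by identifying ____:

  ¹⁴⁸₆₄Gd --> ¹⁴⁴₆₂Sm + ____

Conserve mass number: 148 = 144 + A, so A = 4.
Conserve atomic number: 64 = 62 + Z, so Z = 2.
A = 4 and Z = 2 is ⁴₂He — an alpha particle.

alpha particle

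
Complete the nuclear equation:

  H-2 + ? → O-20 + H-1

Conserve mass number: 2 + A = 20 + 1, so A = 19.
Conserve atomic number: 1 + Z = 8 + 1, so Z = 8.
Z = 8 is oxygen, so the species is O-19.

O-19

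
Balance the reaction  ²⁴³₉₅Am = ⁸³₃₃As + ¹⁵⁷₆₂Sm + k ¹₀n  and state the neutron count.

Conserve mass number: 243 = 83 + 157 + k, so k = 243 − 240 = 3.
Check atomic number: 95 = 33 + 62 + 0 = 95. ✓

3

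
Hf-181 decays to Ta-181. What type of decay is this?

beta-minus decay

ΔA = 181 − 181 = 0; ΔZ = 73 − 72 = +1.
A is unchanged and Z rises by 1 — a neutron has become a proton (β⁻ decay).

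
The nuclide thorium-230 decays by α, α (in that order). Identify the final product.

Start: (A, Z) = (230, 90).
After α: (226, 88).
After α: (222, 86).
Z = 86 is radon.

Rn-222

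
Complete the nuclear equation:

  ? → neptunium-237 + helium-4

Conserve mass number: A = 237 + 4, so A = 241.
Conserve atomic number: Z = 93 + 2, so Z = 95.
Z = 95 is americium, so the species is americium-241.

Am-241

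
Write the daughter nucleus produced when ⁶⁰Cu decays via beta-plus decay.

Beta-plus decay: mass number changes by +0, atomic number by -1.
A: 60 = 60; Z: 29 − 1 = 28.
Z = 28 is nickel, so the daughter is ⁶⁰Ni.

Ni-60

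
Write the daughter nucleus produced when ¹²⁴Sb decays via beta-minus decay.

Beta-minus decay: mass number changes by +0, atomic number by +1.
A: 124 = 124; Z: 51 + 1 = 52.
Z = 52 is tellurium, so the daughter is ¹²⁴Te.

Te-124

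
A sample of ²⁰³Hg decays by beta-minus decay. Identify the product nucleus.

Beta-minus decay: mass number changes by +0, atomic number by +1.
A: 203 = 203; Z: 80 + 1 = 81.
Z = 81 is thallium, so the daughter is ²⁰³Tl.

Tl-203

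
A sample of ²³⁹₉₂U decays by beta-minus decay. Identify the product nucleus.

Beta-minus decay: mass number changes by +0, atomic number by +1.
A: 239 = 239; Z: 92 + 1 = 93.
Z = 93 is neptunium, so the daughter is ²³⁹₉₃Np.

Np-239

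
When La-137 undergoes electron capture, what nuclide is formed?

Electron capture: mass number changes by +0, atomic number by -1.
A: 137 = 137; Z: 57 − 1 = 56.
Z = 56 is barium, so the daughter is Ba-137.

Ba-137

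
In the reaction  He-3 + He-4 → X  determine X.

Conserve mass number: 3 + 4 = A, so A = 7.
Conserve atomic number: 2 + 2 = Z, so Z = 4.
Z = 4 is beryllium, so the species is Be-7.

Be-7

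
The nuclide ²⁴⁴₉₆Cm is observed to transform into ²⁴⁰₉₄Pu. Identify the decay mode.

alpha decay

ΔA = 240 − 244 = -4; ΔZ = 94 − 96 = -2.
A drops by 4 and Z drops by 2 — the signature of alpha emission.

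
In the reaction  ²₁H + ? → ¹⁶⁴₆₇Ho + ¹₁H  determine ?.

Ho-163

Conserve mass number: 2 + A = 164 + 1, so A = 163.
Conserve atomic number: 1 + Z = 67 + 1, so Z = 67.
Z = 67 is holmium, so the species is ¹⁶³₆₇Ho.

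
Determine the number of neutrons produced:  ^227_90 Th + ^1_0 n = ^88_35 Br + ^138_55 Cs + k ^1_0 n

2

Conserve mass number: 228 = 88 + 138 + k, so k = 228 − 226 = 2.
Check atomic number: 90 = 35 + 55 + 0 = 90. ✓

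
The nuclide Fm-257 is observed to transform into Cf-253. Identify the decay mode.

ΔA = 253 − 257 = -4; ΔZ = 98 − 100 = -2.
A drops by 4 and Z drops by 2 — the signature of alpha emission.

alpha decay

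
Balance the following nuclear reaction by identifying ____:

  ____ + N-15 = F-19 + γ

alpha particle

Conserve mass number: A + 15 = 19 + 0, so A = 4.
Conserve atomic number: Z + 7 = 9 + 0, so Z = 2.
A = 4 and Z = 2 is He-4 — an alpha particle.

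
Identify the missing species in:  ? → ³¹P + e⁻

Conserve mass number: A = 31 + 0, so A = 31.
Conserve atomic number: Z = 15 − 1, so Z = 14.
Z = 14 is silicon, so the species is ³¹Si.

Si-31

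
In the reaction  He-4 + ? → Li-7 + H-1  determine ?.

Conserve mass number: 4 + A = 7 + 1, so A = 4.
Conserve atomic number: 2 + Z = 3 + 1, so Z = 2.
A = 4 and Z = 2 is He-4 — an alpha particle.

alpha particle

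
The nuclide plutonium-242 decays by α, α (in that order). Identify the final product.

Start: (A, Z) = (242, 94).
After α: (238, 92).
After α: (234, 90).
Z = 90 is thorium.

Th-234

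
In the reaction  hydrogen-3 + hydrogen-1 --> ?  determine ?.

He-4

Conserve mass number: 3 + 1 = A, so A = 4.
Conserve atomic number: 1 + 1 = Z, so Z = 2.
A = 4 and Z = 2 is helium-4 — an alpha particle.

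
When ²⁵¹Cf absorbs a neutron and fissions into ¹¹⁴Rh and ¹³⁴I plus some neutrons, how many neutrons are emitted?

Conserve mass number: 252 = 114 + 134 + k, so k = 252 − 248 = 4.
Check atomic number: 98 = 45 + 53 + 0 = 98. ✓

4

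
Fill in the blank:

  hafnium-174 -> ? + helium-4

Conserve mass number: 174 = A + 4, so A = 170.
Conserve atomic number: 72 = Z + 2, so Z = 70.
Z = 70 is ytterbium, so the species is ytterbium-170.

Yb-170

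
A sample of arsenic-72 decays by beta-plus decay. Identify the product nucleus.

Ge-72

Beta-plus decay: mass number changes by +0, atomic number by -1.
A: 72 = 72; Z: 33 − 1 = 32.
Z = 32 is germanium, so the daughter is germanium-72.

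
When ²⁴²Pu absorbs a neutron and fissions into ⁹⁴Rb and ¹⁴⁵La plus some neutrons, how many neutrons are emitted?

Conserve mass number: 243 = 94 + 145 + k, so k = 243 − 239 = 4.
Check atomic number: 94 = 37 + 57 + 0 = 94. ✓

4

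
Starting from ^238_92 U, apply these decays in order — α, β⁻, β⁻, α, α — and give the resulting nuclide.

Ra-226

Start: (A, Z) = (238, 92).
After α: (234, 90).
After β⁻: (234, 91).
After β⁻: (234, 92).
After α: (230, 90).
After α: (226, 88).
Z = 88 is radium.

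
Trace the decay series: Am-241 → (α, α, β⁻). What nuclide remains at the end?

U-233

Start: (A, Z) = (241, 95).
After α: (237, 93).
After α: (233, 91).
After β⁻: (233, 92).
Z = 92 is uranium.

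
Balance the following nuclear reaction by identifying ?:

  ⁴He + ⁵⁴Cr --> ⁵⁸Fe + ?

gamma ray

Conserve mass number: 4 + 54 = 58 + A, so A = 0.
Conserve atomic number: 2 + 24 = 26 + Z, so Z = 0.
A = 0 and Z = 0 is γ — a gamma ray.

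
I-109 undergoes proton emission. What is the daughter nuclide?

Proton emission: mass number changes by -1, atomic number by -1.
A: 109 − 1 = 108; Z: 53 − 1 = 52.
Z = 52 is tellurium, so the daughter is Te-108.

Te-108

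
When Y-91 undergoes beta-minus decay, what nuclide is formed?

Beta-minus decay: mass number changes by +0, atomic number by +1.
A: 91 = 91; Z: 39 + 1 = 40.
Z = 40 is zirconium, so the daughter is Zr-91.

Zr-91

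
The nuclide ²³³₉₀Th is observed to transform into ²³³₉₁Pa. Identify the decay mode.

beta-minus decay

ΔA = 233 − 233 = 0; ΔZ = 91 − 90 = +1.
A is unchanged and Z rises by 1 — a neutron has become a proton (β⁻ decay).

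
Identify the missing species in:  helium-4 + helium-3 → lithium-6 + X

Conserve mass number: 4 + 3 = 6 + A, so A = 1.
Conserve atomic number: 2 + 2 = 3 + Z, so Z = 1.
A = 1 and Z = 1 is hydrogen-1 — a proton.

proton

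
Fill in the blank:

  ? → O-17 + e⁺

Conserve mass number: A = 17 + 0, so A = 17.
Conserve atomic number: Z = 8 + 1, so Z = 9.
Z = 9 is fluorine, so the species is F-17.

F-17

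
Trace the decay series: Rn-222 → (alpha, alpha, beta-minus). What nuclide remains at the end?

Bi-214

Start: (A, Z) = (222, 86).
After α: (218, 84).
After α: (214, 82).
After β⁻: (214, 83).
Z = 83 is bismuth.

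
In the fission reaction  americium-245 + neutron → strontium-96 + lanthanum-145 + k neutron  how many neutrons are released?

5

Conserve mass number: 246 = 96 + 145 + k, so k = 246 − 241 = 5.
Check atomic number: 95 = 38 + 57 + 0 = 95. ✓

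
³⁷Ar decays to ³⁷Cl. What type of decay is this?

beta-plus decay or electron capture

ΔA = 37 − 37 = 0; ΔZ = 17 − 18 = -1.
A is unchanged and Z drops by 1 — a proton has become a neutron (β⁺ emission or electron capture).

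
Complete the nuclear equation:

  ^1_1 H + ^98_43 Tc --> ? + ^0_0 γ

Ru-99

Conserve mass number: 1 + 98 = A + 0, so A = 99.
Conserve atomic number: 1 + 43 = Z + 0, so Z = 44.
Z = 44 is ruthenium, so the species is ^99_44 Ru.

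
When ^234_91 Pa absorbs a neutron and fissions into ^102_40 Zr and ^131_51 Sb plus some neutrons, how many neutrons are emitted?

Conserve mass number: 235 = 102 + 131 + k, so k = 235 − 233 = 2.
Check atomic number: 91 = 40 + 51 + 0 = 91. ✓

2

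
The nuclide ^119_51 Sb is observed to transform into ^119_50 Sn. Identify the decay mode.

ΔA = 119 − 119 = 0; ΔZ = 50 − 51 = -1.
A is unchanged and Z drops by 1 — a proton has become a neutron (β⁺ emission or electron capture).

beta-plus decay or electron capture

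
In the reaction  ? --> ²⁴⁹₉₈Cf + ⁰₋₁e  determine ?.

Conserve mass number: A = 249 + 0, so A = 249.
Conserve atomic number: Z = 98 − 1, so Z = 97.
Z = 97 is berkelium, so the species is ²⁴⁹₉₇Bk.

Bk-249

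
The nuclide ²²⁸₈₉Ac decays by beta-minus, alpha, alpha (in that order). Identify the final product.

Rn-220

Start: (A, Z) = (228, 89).
After β⁻: (228, 90).
After α: (224, 88).
After α: (220, 86).
Z = 86 is radon.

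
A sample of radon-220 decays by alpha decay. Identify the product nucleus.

Alpha decay: mass number changes by -4, atomic number by -2.
A: 220 − 4 = 216; Z: 86 − 2 = 84.
Z = 84 is polonium, so the daughter is polonium-216.

Po-216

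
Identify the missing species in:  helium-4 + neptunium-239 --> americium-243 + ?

gamma ray

Conserve mass number: 4 + 239 = 243 + A, so A = 0.
Conserve atomic number: 2 + 93 = 95 + Z, so Z = 0.
A = 0 and Z = 0 is γ — a gamma ray.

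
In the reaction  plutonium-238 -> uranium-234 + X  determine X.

Conserve mass number: 238 = 234 + A, so A = 4.
Conserve atomic number: 94 = 92 + Z, so Z = 2.
A = 4 and Z = 2 is helium-4 — an alpha particle.

alpha particle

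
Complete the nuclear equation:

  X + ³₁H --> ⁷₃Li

alpha particle

Conserve mass number: A + 3 = 7, so A = 4.
Conserve atomic number: Z + 1 = 3, so Z = 2.
A = 4 and Z = 2 is ⁴₂He — an alpha particle.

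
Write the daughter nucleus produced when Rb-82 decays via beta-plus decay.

Kr-82

Beta-plus decay: mass number changes by +0, atomic number by -1.
A: 82 = 82; Z: 37 − 1 = 36.
Z = 36 is krypton, so the daughter is Kr-82.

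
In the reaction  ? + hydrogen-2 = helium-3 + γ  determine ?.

proton

Conserve mass number: A + 2 = 3 + 0, so A = 1.
Conserve atomic number: Z + 1 = 2 + 0, so Z = 1.
A = 1 and Z = 1 is hydrogen-1 — a proton.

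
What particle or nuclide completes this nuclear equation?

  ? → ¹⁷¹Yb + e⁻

Conserve mass number: A = 171 + 0, so A = 171.
Conserve atomic number: Z = 70 − 1, so Z = 69.
Z = 69 is thulium, so the species is ¹⁷¹Tm.

Tm-171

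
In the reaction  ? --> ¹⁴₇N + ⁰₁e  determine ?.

O-14

Conserve mass number: A = 14 + 0, so A = 14.
Conserve atomic number: Z = 7 + 1, so Z = 8.
Z = 8 is oxygen, so the species is ¹⁴₈O.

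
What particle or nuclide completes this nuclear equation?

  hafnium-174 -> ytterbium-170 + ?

alpha particle

Conserve mass number: 174 = 170 + A, so A = 4.
Conserve atomic number: 72 = 70 + Z, so Z = 2.
A = 4 and Z = 2 is helium-4 — an alpha particle.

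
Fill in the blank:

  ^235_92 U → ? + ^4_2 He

Th-231

Conserve mass number: 235 = A + 4, so A = 231.
Conserve atomic number: 92 = Z + 2, so Z = 90.
Z = 90 is thorium, so the species is ^231_90 Th.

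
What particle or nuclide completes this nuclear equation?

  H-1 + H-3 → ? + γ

Conserve mass number: 1 + 3 = A + 0, so A = 4.
Conserve atomic number: 1 + 1 = Z + 0, so Z = 2.
A = 4 and Z = 2 is He-4 — an alpha particle.

He-4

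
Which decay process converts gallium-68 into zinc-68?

beta-plus decay or electron capture

ΔA = 68 − 68 = 0; ΔZ = 30 − 31 = -1.
A is unchanged and Z drops by 1 — a proton has become a neutron (β⁺ emission or electron capture).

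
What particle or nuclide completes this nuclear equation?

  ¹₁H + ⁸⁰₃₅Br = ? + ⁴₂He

Conserve mass number: 1 + 80 = A + 4, so A = 77.
Conserve atomic number: 1 + 35 = Z + 2, so Z = 34.
Z = 34 is selenium, so the species is ⁷⁷₃₄Se.

Se-77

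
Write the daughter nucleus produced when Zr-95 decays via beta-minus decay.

Beta-minus decay: mass number changes by +0, atomic number by +1.
A: 95 = 95; Z: 40 + 1 = 41.
Z = 41 is niobium, so the daughter is Nb-95.

Nb-95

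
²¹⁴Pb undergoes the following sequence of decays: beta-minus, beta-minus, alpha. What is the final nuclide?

Start: (A, Z) = (214, 82).
After β⁻: (214, 83).
After β⁻: (214, 84).
After α: (210, 82).
Z = 82 is lead.

Pb-210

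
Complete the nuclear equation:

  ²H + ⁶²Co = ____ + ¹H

Conserve mass number: 2 + 62 = A + 1, so A = 63.
Conserve atomic number: 1 + 27 = Z + 1, so Z = 27.
Z = 27 is cobalt, so the species is ⁶³Co.

Co-63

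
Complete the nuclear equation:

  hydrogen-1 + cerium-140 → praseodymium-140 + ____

Conserve mass number: 1 + 140 = 140 + A, so A = 1.
Conserve atomic number: 1 + 58 = 59 + Z, so Z = 0.
A = 1 and Z = 0 is neutron — a neutron.

neutron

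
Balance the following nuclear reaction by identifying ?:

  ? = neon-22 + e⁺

Conserve mass number: A = 22 + 0, so A = 22.
Conserve atomic number: Z = 10 + 1, so Z = 11.
Z = 11 is sodium, so the species is sodium-22.

Na-22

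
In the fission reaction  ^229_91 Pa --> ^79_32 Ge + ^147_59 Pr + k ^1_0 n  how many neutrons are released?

Conserve mass number: 229 = 79 + 147 + k, so k = 229 − 226 = 3.
Check atomic number: 91 = 32 + 59 + 0 = 91. ✓

3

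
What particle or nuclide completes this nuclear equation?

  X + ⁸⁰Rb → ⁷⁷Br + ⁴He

neutron

Conserve mass number: A + 80 = 77 + 4, so A = 1.
Conserve atomic number: Z + 37 = 35 + 2, so Z = 0.
A = 1 and Z = 0 is ¹n — a neutron.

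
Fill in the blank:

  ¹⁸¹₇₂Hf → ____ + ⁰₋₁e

Ta-181

Conserve mass number: 181 = A + 0, so A = 181.
Conserve atomic number: 72 = Z − 1, so Z = 73.
Z = 73 is tantalum, so the species is ¹⁸¹₇₃Ta.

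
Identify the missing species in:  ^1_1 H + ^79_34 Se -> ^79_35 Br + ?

Conserve mass number: 1 + 79 = 79 + A, so A = 1.
Conserve atomic number: 1 + 34 = 35 + Z, so Z = 0.
A = 1 and Z = 0 is ^1_0 n — a neutron.

neutron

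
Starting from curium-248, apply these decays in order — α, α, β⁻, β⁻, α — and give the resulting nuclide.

U-236

Start: (A, Z) = (248, 96).
After α: (244, 94).
After α: (240, 92).
After β⁻: (240, 93).
After β⁻: (240, 94).
After α: (236, 92).
Z = 92 is uranium.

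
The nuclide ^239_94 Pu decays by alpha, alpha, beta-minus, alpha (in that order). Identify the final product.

Ac-227

Start: (A, Z) = (239, 94).
After α: (235, 92).
After α: (231, 90).
After β⁻: (231, 91).
After α: (227, 89).
Z = 89 is actinium.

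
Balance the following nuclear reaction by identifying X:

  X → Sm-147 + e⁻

Pm-147

Conserve mass number: A = 147 + 0, so A = 147.
Conserve atomic number: Z = 62 − 1, so Z = 61.
Z = 61 is promethium, so the species is Pm-147.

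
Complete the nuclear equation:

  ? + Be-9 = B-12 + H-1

alpha particle

Conserve mass number: A + 9 = 12 + 1, so A = 4.
Conserve atomic number: Z + 4 = 5 + 1, so Z = 2.
A = 4 and Z = 2 is He-4 — an alpha particle.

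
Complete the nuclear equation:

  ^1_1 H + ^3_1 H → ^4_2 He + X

gamma ray

Conserve mass number: 1 + 3 = 4 + A, so A = 0.
Conserve atomic number: 1 + 1 = 2 + Z, so Z = 0.
A = 0 and Z = 0 is ^0_0 γ — a gamma ray.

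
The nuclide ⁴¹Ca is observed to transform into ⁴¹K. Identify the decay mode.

beta-plus decay or electron capture

ΔA = 41 − 41 = 0; ΔZ = 19 − 20 = -1.
A is unchanged and Z drops by 1 — a proton has become a neutron (β⁺ emission or electron capture).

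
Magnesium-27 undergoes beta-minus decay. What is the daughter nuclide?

Beta-minus decay: mass number changes by +0, atomic number by +1.
A: 27 = 27; Z: 12 + 1 = 13.
Z = 13 is aluminium, so the daughter is aluminium-27.

Al-27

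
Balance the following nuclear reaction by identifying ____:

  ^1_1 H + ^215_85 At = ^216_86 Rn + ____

Conserve mass number: 1 + 215 = 216 + A, so A = 0.
Conserve atomic number: 1 + 85 = 86 + Z, so Z = 0.
A = 0 and Z = 0 is ^0_0 γ — a gamma ray.

gamma ray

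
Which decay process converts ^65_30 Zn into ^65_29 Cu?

beta-plus decay or electron capture

ΔA = 65 − 65 = 0; ΔZ = 29 − 30 = -1.
A is unchanged and Z drops by 1 — a proton has become a neutron (β⁺ emission or electron capture).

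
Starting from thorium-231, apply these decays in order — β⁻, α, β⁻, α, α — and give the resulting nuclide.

Start: (A, Z) = (231, 90).
After β⁻: (231, 91).
After α: (227, 89).
After β⁻: (227, 90).
After α: (223, 88).
After α: (219, 86).
Z = 86 is radon.

Rn-219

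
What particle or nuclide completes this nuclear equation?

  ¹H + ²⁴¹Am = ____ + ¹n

Cm-241

Conserve mass number: 1 + 241 = A + 1, so A = 241.
Conserve atomic number: 1 + 95 = Z + 0, so Z = 96.
Z = 96 is curium, so the species is ²⁴¹Cm.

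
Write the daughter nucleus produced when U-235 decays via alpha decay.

Th-231

Alpha decay: mass number changes by -4, atomic number by -2.
A: 235 − 4 = 231; Z: 92 − 2 = 90.
Z = 90 is thorium, so the daughter is Th-231.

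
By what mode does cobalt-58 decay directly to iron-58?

ΔA = 58 − 58 = 0; ΔZ = 26 − 27 = -1.
A is unchanged and Z drops by 1 — a proton has become a neutron (β⁺ emission or electron capture).

beta-plus decay or electron capture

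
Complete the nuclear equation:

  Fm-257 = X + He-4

Cf-253

Conserve mass number: 257 = A + 4, so A = 253.
Conserve atomic number: 100 = Z + 2, so Z = 98.
Z = 98 is californium, so the species is Cf-253.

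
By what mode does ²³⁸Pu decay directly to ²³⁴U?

alpha decay

ΔA = 234 − 238 = -4; ΔZ = 92 − 94 = -2.
A drops by 4 and Z drops by 2 — the signature of alpha emission.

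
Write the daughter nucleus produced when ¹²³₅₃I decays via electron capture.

Te-123

Electron capture: mass number changes by +0, atomic number by -1.
A: 123 = 123; Z: 53 − 1 = 52.
Z = 52 is tellurium, so the daughter is ¹²³₅₂Te.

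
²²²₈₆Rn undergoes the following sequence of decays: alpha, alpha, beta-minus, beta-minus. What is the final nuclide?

Start: (A, Z) = (222, 86).
After α: (218, 84).
After α: (214, 82).
After β⁻: (214, 83).
After β⁻: (214, 84).
Z = 84 is polonium.

Po-214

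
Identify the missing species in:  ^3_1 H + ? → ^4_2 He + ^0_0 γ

proton

Conserve mass number: 3 + A = 4 + 0, so A = 1.
Conserve atomic number: 1 + Z = 2 + 0, so Z = 1.
A = 1 and Z = 1 is ^1_1 H — a proton.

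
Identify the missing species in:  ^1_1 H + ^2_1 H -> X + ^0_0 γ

He-3

Conserve mass number: 1 + 2 = A + 0, so A = 3.
Conserve atomic number: 1 + 1 = Z + 0, so Z = 2.
Z = 2 is helium, so the species is ^3_2 He.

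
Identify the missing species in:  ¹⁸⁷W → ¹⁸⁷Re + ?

beta-minus particle

Conserve mass number: 187 = 187 + A, so A = 0.
Conserve atomic number: 74 = 75 + Z, so Z = -1.
A = 0 and Z = -1 is e⁻ — a beta-minus particle.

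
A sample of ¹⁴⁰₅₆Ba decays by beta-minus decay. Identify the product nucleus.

La-140

Beta-minus decay: mass number changes by +0, atomic number by +1.
A: 140 = 140; Z: 56 + 1 = 57.
Z = 57 is lanthanum, so the daughter is ¹⁴⁰₅₇La.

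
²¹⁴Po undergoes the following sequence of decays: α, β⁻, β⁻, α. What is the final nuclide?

Start: (A, Z) = (214, 84).
After α: (210, 82).
After β⁻: (210, 83).
After β⁻: (210, 84).
After α: (206, 82).
Z = 82 is lead.

Pb-206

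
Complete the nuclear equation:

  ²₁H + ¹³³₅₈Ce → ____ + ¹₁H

Conserve mass number: 2 + 133 = A + 1, so A = 134.
Conserve atomic number: 1 + 58 = Z + 1, so Z = 58.
Z = 58 is cerium, so the species is ¹³⁴₅₈Ce.

Ce-134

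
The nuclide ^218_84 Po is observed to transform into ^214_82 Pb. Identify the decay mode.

ΔA = 214 − 218 = -4; ΔZ = 82 − 84 = -2.
A drops by 4 and Z drops by 2 — the signature of alpha emission.

alpha decay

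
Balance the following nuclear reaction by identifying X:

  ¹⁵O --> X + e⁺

Conserve mass number: 15 = A + 0, so A = 15.
Conserve atomic number: 8 = Z + 1, so Z = 7.
Z = 7 is nitrogen, so the species is ¹⁵N.

N-15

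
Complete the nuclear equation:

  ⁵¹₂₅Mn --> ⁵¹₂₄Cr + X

Conserve mass number: 51 = 51 + A, so A = 0.
Conserve atomic number: 25 = 24 + Z, so Z = 1.
A = 0 and Z = 1 is ⁰₁e — a positron.

positron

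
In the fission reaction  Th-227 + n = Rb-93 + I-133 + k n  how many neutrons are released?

2

Conserve mass number: 228 = 93 + 133 + k, so k = 228 − 226 = 2.
Check atomic number: 90 = 37 + 53 + 0 = 90. ✓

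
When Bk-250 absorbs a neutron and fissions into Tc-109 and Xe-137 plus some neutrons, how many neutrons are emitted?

5

Conserve mass number: 251 = 109 + 137 + k, so k = 251 − 246 = 5.
Check atomic number: 97 = 43 + 54 + 0 = 97. ✓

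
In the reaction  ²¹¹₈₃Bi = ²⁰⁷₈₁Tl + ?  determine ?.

alpha particle

Conserve mass number: 211 = 207 + A, so A = 4.
Conserve atomic number: 83 = 81 + Z, so Z = 2.
A = 4 and Z = 2 is ⁴₂He — an alpha particle.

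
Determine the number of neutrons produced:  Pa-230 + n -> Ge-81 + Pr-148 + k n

2

Conserve mass number: 231 = 81 + 148 + k, so k = 231 − 229 = 2.
Check atomic number: 91 = 32 + 59 + 0 = 91. ✓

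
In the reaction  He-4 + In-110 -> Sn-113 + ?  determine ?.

proton

Conserve mass number: 4 + 110 = 113 + A, so A = 1.
Conserve atomic number: 2 + 49 = 50 + Z, so Z = 1.
A = 1 and Z = 1 is H-1 — a proton.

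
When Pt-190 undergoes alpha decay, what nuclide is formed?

Alpha decay: mass number changes by -4, atomic number by -2.
A: 190 − 4 = 186; Z: 78 − 2 = 76.
Z = 76 is osmium, so the daughter is Os-186.

Os-186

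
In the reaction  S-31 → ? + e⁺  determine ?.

P-31

Conserve mass number: 31 = A + 0, so A = 31.
Conserve atomic number: 16 = Z + 1, so Z = 15.
Z = 15 is phosphorus, so the species is P-31.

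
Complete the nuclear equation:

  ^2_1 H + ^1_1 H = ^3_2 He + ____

Conserve mass number: 2 + 1 = 3 + A, so A = 0.
Conserve atomic number: 1 + 1 = 2 + Z, so Z = 0.
A = 0 and Z = 0 is ^0_0 γ — a gamma ray.

gamma ray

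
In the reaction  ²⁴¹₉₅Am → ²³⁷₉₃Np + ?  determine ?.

Conserve mass number: 241 = 237 + A, so A = 4.
Conserve atomic number: 95 = 93 + Z, so Z = 2.
A = 4 and Z = 2 is ⁴₂He — an alpha particle.

alpha particle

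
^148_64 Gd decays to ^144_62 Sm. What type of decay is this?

ΔA = 144 − 148 = -4; ΔZ = 62 − 64 = -2.
A drops by 4 and Z drops by 2 — the signature of alpha emission.

alpha decay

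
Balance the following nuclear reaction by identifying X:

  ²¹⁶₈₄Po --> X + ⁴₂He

Conserve mass number: 216 = A + 4, so A = 212.
Conserve atomic number: 84 = Z + 2, so Z = 82.
Z = 82 is lead, so the species is ²¹²₈₂Pb.

Pb-212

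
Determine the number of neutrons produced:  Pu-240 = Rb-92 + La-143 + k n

5

Conserve mass number: 240 = 92 + 143 + k, so k = 240 − 235 = 5.
Check atomic number: 94 = 37 + 57 + 0 = 94. ✓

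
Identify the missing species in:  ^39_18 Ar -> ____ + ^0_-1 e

Conserve mass number: 39 = A + 0, so A = 39.
Conserve atomic number: 18 = Z − 1, so Z = 19.
Z = 19 is potassium, so the species is ^39_19 K.

K-39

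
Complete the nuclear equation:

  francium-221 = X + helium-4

At-217

Conserve mass number: 221 = A + 4, so A = 217.
Conserve atomic number: 87 = Z + 2, so Z = 85.
Z = 85 is astatine, so the species is astatine-217.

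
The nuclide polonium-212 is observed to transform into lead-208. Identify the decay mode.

alpha decay

ΔA = 208 − 212 = -4; ΔZ = 82 − 84 = -2.
A drops by 4 and Z drops by 2 — the signature of alpha emission.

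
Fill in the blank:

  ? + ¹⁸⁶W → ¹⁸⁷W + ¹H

deuteron

Conserve mass number: A + 186 = 187 + 1, so A = 2.
Conserve atomic number: Z + 74 = 74 + 1, so Z = 1.
A = 2 and Z = 1 is ²H — a deuteron.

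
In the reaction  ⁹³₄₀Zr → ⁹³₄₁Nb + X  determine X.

Conserve mass number: 93 = 93 + A, so A = 0.
Conserve atomic number: 40 = 41 + Z, so Z = -1.
A = 0 and Z = -1 is ⁰₋₁e — a beta-minus particle.

beta-minus particle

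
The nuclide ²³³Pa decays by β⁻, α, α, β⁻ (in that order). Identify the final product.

Ac-225

Start: (A, Z) = (233, 91).
After β⁻: (233, 92).
After α: (229, 90).
After α: (225, 88).
After β⁻: (225, 89).
Z = 89 is actinium.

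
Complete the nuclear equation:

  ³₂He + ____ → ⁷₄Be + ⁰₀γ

alpha particle

Conserve mass number: 3 + A = 7 + 0, so A = 4.
Conserve atomic number: 2 + Z = 4 + 0, so Z = 2.
A = 4 and Z = 2 is ⁴₂He — an alpha particle.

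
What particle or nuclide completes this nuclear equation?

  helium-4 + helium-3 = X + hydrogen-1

Conserve mass number: 4 + 3 = A + 1, so A = 6.
Conserve atomic number: 2 + 2 = Z + 1, so Z = 3.
Z = 3 is lithium, so the species is lithium-6.

Li-6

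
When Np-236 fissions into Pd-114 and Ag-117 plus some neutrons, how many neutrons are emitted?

5

Conserve mass number: 236 = 114 + 117 + k, so k = 236 − 231 = 5.
Check atomic number: 93 = 46 + 47 + 0 = 93. ✓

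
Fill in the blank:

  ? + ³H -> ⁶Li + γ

Conserve mass number: A + 3 = 6 + 0, so A = 3.
Conserve atomic number: Z + 1 = 3 + 0, so Z = 2.
Z = 2 is helium, so the species is ³He.

He-3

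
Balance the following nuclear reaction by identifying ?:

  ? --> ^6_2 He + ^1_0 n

Conserve mass number: A = 6 + 1, so A = 7.
Conserve atomic number: Z = 2 + 0, so Z = 2.
Z = 2 is helium, so the species is ^7_2 He.

He-7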